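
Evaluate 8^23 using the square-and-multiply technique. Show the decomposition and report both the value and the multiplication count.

Computing 8^23 by squaring (build up from 8^1; each line after the first costs one multiplication):

8^1 = 8
8^2 = (8^1)^2 = 8^2 = 64
8^4 = (8^2)^2 = 64^2 = 4096
8^5 = 8 * 8^4 = 8 * 4096 = 32768
8^10 = (8^5)^2 = 32768^2 = 1073741824
8^11 = 8 * 8^10 = 8 * 1073741824 = 8589934592
8^22 = (8^11)^2 = 8589934592^2 = 73786976294838206464
8^23 = 8 * 8^22 = 8 * 73786976294838206464 = 590295810358705651712

Result: 590295810358705651712
Multiplications needed: 7 (7 lines after 8^1)

8^23 = 590295810358705651712. Using exponentiation by squaring, this requires 7 multiplications. The key idea: if the exponent is even, square the half-power; if odd, multiply by the base once.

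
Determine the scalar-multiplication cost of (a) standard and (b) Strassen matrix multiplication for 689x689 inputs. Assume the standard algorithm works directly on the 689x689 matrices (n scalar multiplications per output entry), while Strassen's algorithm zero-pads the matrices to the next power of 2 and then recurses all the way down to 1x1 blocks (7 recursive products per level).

Matrix multiplication for 689x689 matrices:

Strassen's algorithm requires power-of-2 dimensions. Pad 689x689 to 1024x1024 (next power of 2).

Standard algorithm: 689^3 = 327082769 multiplications
Strassen's algorithm: 7^(log2(1024)) = 7^10 = 282475249 multiplications
Savings: 327082769 - 282475249 = 44607520 multiplications

Standard: 327082769 multiplications (689^3). Strassen: 282475249 multiplications (7^10, after padding to 1024x1024). Strassen reduces 8 recursive multiplications to 7 at each level.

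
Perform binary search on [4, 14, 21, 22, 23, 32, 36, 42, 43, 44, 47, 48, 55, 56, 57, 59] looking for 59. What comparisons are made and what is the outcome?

Binary search for 59 in [4, 14, 21, 22, 23, 32, 36, 42, 43, 44, 47, 48, 55, 56, 57, 59]:

lo=0, hi=15, mid=7, arr[mid]=42 -> 42 < 59, search right half
lo=8, hi=15, mid=11, arr[mid]=48 -> 48 < 59, search right half
lo=12, hi=15, mid=13, arr[mid]=56 -> 56 < 59, search right half
lo=14, hi=15, mid=14, arr[mid]=57 -> 57 < 59, search right half
lo=15, hi=15, mid=15, arr[mid]=59 -> Found target at index 15!

Binary search finds 59 at index 15 after 5 comparisons. The search repeatedly halves the search space by comparing with the middle element.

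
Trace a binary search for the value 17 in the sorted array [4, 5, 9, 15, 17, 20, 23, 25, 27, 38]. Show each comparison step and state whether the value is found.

Binary search for 17 in [4, 5, 9, 15, 17, 20, 23, 25, 27, 38]:

lo=0, hi=9, mid=4, arr[mid]=17 -> Found target at index 4!

Binary search finds 17 at index 4 after 1 comparisons. The search repeatedly halves the search space by comparing with the middle element.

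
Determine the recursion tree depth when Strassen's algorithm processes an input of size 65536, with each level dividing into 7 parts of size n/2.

For divide and conquer with division factor 2:

Problem sizes at each level:
Level 0: 65536
Level 1: 32768
Level 2: 16384
Level 3: 8192
Level 4: 4096
Level 5: 2048
Level 6: 1024
Level 7: 512
Level 8: 256
Level 9: 128
Level 10: 64
Level 11: 32
Level 12: 16
Level 13: 8
Level 14: 4
Level 15: 2
Level 16: 1

The root is level 0 and the size-1 base case is level 16 (the tree spans levels 0 through 16, i.e. 17 levels counting the root), so the depth is the number of divisions: log_2(65536) = 16

The recursion tree depth is log_2(65536) = 16. At each level, the problem size is divided by 2, so it takes 16 divisions to reduce to a base case of size 1. The algorithm makes 7 recursive calls at each level.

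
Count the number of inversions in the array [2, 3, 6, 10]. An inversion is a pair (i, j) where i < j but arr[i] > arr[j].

Finding inversions in [2, 3, 6, 10]:


Total inversions: 0

The array has 0 inversions. It is already sorted.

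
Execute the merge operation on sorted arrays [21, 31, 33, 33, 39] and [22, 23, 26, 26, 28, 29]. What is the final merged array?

Merging process:

Compare 21 vs 22: take 21 from left. Merged: [21]
Compare 31 vs 22: take 22 from right. Merged: [21, 22]
Compare 31 vs 23: take 23 from right. Merged: [21, 22, 23]
Compare 31 vs 26: take 26 from right. Merged: [21, 22, 23, 26]
Compare 31 vs 26: take 26 from right. Merged: [21, 22, 23, 26, 26]
Compare 31 vs 28: take 28 from right. Merged: [21, 22, 23, 26, 26, 28]
Compare 31 vs 29: take 29 from right. Merged: [21, 22, 23, 26, 26, 28, 29]
Append remaining from left: [31, 33, 33, 39]. Merged: [21, 22, 23, 26, 26, 28, 29, 31, 33, 33, 39]

Final merged array: [21, 22, 23, 26, 26, 28, 29, 31, 33, 33, 39]
Total comparisons: 7

The merged array is [21, 22, 23, 26, 26, 28, 29, 31, 33, 33, 39], requiring 7 comparisons. The merge step runs in O(n) time where n is the total number of elements.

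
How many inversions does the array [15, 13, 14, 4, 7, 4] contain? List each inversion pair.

Finding inversions in [15, 13, 14, 4, 7, 4]:

(0, 1): arr[0]=15 > arr[1]=13
(0, 2): arr[0]=15 > arr[2]=14
(0, 3): arr[0]=15 > arr[3]=4
(0, 4): arr[0]=15 > arr[4]=7
(0, 5): arr[0]=15 > arr[5]=4
(1, 3): arr[1]=13 > arr[3]=4
(1, 4): arr[1]=13 > arr[4]=7
(1, 5): arr[1]=13 > arr[5]=4
(2, 3): arr[2]=14 > arr[3]=4
(2, 4): arr[2]=14 > arr[4]=7
(2, 5): arr[2]=14 > arr[5]=4
(4, 5): arr[4]=7 > arr[5]=4

Total inversions: 12

The array has 12 inversion(s): (0,1), (0,2), (0,3), (0,4), (0,5), (1,3), (1,4), (1,5), (2,3), (2,4), (2,5), (4,5). Each pair (i,j) satisfies i < j and arr[i] > arr[j].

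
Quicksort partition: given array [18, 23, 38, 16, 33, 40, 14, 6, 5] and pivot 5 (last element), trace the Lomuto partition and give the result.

Lomuto partition with pivot = 5:

Initial array: [18, 23, 38, 16, 33, 40, 14, 6, 5]

arr[0]=18 > 5: no swap
arr[1]=23 > 5: no swap
arr[2]=38 > 5: no swap
arr[3]=16 > 5: no swap
arr[4]=33 > 5: no swap
arr[5]=40 > 5: no swap
arr[6]=14 > 5: no swap
arr[7]=6 > 5: no swap

Place pivot at position 0: [5, 23, 38, 16, 33, 40, 14, 6, 18]
Pivot position: 0

After partitioning with pivot 5, the array becomes [5, 23, 38, 16, 33, 40, 14, 6, 18]. The pivot is placed at index 0. All elements to the left of the pivot are <= 5, and all elements to the right are > 5.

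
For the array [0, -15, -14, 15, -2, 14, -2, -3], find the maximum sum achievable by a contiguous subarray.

Using Kadane's algorithm on [0, -15, -14, 15, -2, 14, -2, -3]:

Scanning through the array:
Position 1 (value -15): max_ending_here = -15, max_so_far = 0
Position 2 (value -14): max_ending_here = -14, max_so_far = 0
Position 3 (value 15): max_ending_here = 15, max_so_far = 15
Position 4 (value -2): max_ending_here = 13, max_so_far = 15
Position 5 (value 14): max_ending_here = 27, max_so_far = 27
Position 6 (value -2): max_ending_here = 25, max_so_far = 27
Position 7 (value -3): max_ending_here = 22, max_so_far = 27

Maximum subarray: [15, -2, 14]
Maximum sum: 27

The maximum subarray is [15, -2, 14] with sum 27. This subarray runs from index 3 to index 5.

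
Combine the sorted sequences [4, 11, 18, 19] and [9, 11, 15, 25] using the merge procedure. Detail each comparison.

Merging process:

Compare 4 vs 9: take 4 from left. Merged: [4]
Compare 11 vs 9: take 9 from right. Merged: [4, 9]
Compare 11 vs 11: take 11 from left. Merged: [4, 9, 11]
Compare 18 vs 11: take 11 from right. Merged: [4, 9, 11, 11]
Compare 18 vs 15: take 15 from right. Merged: [4, 9, 11, 11, 15]
Compare 18 vs 25: take 18 from left. Merged: [4, 9, 11, 11, 15, 18]
Compare 19 vs 25: take 19 from left. Merged: [4, 9, 11, 11, 15, 18, 19]
Append remaining from right: [25]. Merged: [4, 9, 11, 11, 15, 18, 19, 25]

Final merged array: [4, 9, 11, 11, 15, 18, 19, 25]
Total comparisons: 7

The merged array is [4, 9, 11, 11, 15, 18, 19, 25], requiring 7 comparisons. The merge step runs in O(n) time where n is the total number of elements.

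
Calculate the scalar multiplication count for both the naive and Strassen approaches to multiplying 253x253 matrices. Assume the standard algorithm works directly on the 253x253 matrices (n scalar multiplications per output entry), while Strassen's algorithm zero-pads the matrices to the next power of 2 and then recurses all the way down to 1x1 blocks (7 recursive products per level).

Matrix multiplication for 253x253 matrices:

Strassen's algorithm requires power-of-2 dimensions. Pad 253x253 to 256x256 (next power of 2).

Standard algorithm: 253^3 = 16194277 multiplications
Strassen's algorithm: 7^(log2(256)) = 7^8 = 5764801 multiplications
Savings: 16194277 - 5764801 = 10429476 multiplications

Standard: 16194277 multiplications (253^3). Strassen: 5764801 multiplications (7^8, after padding to 256x256). Strassen reduces 8 recursive multiplications to 7 at each level.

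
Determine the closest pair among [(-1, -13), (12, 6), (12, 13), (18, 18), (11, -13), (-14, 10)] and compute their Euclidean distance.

Computing all pairwise distances among 6 points:

d((-1, -13), (12, 6)) = 23.0217
d((-1, -13), (12, 13)) = 29.0689
d((-1, -13), (18, 18)) = 36.3593
d((-1, -13), (11, -13)) = 12.0
d((-1, -13), (-14, 10)) = 26.4197
d((12, 6), (12, 13)) = 7.0 <-- minimum
d((12, 6), (18, 18)) = 13.4164
d((12, 6), (11, -13)) = 19.0263
d((12, 6), (-14, 10)) = 26.3059
d((12, 13), (18, 18)) = 7.8102
d((12, 13), (11, -13)) = 26.0192
d((12, 13), (-14, 10)) = 26.1725
d((18, 18), (11, -13)) = 31.7805
d((18, 18), (-14, 10)) = 32.9848
d((11, -13), (-14, 10)) = 33.9706

Closest pair: (12, 6) and (12, 13) with distance 7.0

The closest pair is (12, 6) and (12, 13) with Euclidean distance 7.0. For 6 points, brute-force pairwise comparison is shown above. For large n, the divide-and-conquer algorithm (sort by x, recurse on halves, check the dividing strip) achieves O(n log n).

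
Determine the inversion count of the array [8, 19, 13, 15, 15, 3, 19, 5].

Finding inversions in [8, 19, 13, 15, 15, 3, 19, 5]:

(0, 5): arr[0]=8 > arr[5]=3
(0, 7): arr[0]=8 > arr[7]=5
(1, 2): arr[1]=19 > arr[2]=13
(1, 3): arr[1]=19 > arr[3]=15
(1, 4): arr[1]=19 > arr[4]=15
(1, 5): arr[1]=19 > arr[5]=3
(1, 7): arr[1]=19 > arr[7]=5
(2, 5): arr[2]=13 > arr[5]=3
(2, 7): arr[2]=13 > arr[7]=5
(3, 5): arr[3]=15 > arr[5]=3
(3, 7): arr[3]=15 > arr[7]=5
(4, 5): arr[4]=15 > arr[5]=3
(4, 7): arr[4]=15 > arr[7]=5
(6, 7): arr[6]=19 > arr[7]=5

Total inversions: 14

The array has 14 inversion(s): (0,5), (0,7), (1,2), (1,3), (1,4), (1,5), (1,7), (2,5), (2,7), (3,5), (3,7), (4,5), (4,7), (6,7). Each pair (i,j) satisfies i < j and arr[i] > arr[j].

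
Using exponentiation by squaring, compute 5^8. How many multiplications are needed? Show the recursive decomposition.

Computing 5^8 by squaring (build up from 5^1; each line after the first costs one multiplication):

5^1 = 5
5^2 = (5^1)^2 = 5^2 = 25
5^4 = (5^2)^2 = 25^2 = 625
5^8 = (5^4)^2 = 625^2 = 390625

Result: 390625
Multiplications needed: 3 (3 lines after 5^1)

5^8 = 390625. Using exponentiation by squaring, this requires 3 multiplications. The key idea: if the exponent is even, square the half-power; if odd, multiply by the base once.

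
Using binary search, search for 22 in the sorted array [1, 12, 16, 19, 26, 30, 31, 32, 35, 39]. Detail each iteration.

Binary search for 22 in [1, 12, 16, 19, 26, 30, 31, 32, 35, 39]:

lo=0, hi=9, mid=4, arr[mid]=26 -> 26 > 22, search left half
lo=0, hi=3, mid=1, arr[mid]=12 -> 12 < 22, search right half
lo=2, hi=3, mid=2, arr[mid]=16 -> 16 < 22, search right half
lo=3, hi=3, mid=3, arr[mid]=19 -> 19 < 22, search right half
lo=4 > hi=3, target 22 not found

Binary search determines that 22 is not in the array after 4 comparisons. The search space was exhausted without finding the target.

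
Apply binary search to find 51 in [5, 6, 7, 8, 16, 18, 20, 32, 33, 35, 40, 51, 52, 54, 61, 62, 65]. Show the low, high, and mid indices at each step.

Binary search for 51 in [5, 6, 7, 8, 16, 18, 20, 32, 33, 35, 40, 51, 52, 54, 61, 62, 65]:

lo=0, hi=16, mid=8, arr[mid]=33 -> 33 < 51, search right half
lo=9, hi=16, mid=12, arr[mid]=52 -> 52 > 51, search left half
lo=9, hi=11, mid=10, arr[mid]=40 -> 40 < 51, search right half
lo=11, hi=11, mid=11, arr[mid]=51 -> Found target at index 11!

Binary search finds 51 at index 11 after 4 comparisons. The search repeatedly halves the search space by comparing with the middle element.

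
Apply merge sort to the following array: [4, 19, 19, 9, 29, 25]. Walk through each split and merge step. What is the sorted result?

Merge sort trace:

Split: [4, 19, 19, 9, 29, 25] -> [4, 19, 19] and [9, 29, 25]
  Split: [4, 19, 19] -> [4] and [19, 19]
    Split: [19, 19] -> [19] and [19]
    Merge: [19] + [19] -> [19, 19]
  Merge: [4] + [19, 19] -> [4, 19, 19]
  Split: [9, 29, 25] -> [9] and [29, 25]
    Split: [29, 25] -> [29] and [25]
    Merge: [29] + [25] -> [25, 29]
  Merge: [9] + [25, 29] -> [9, 25, 29]
Merge: [4, 19, 19] + [9, 25, 29] -> [4, 9, 19, 19, 25, 29]

Final sorted array: [4, 9, 19, 19, 25, 29]

The merge sort proceeds by recursively splitting the array and merging sorted halves.
After all merges, the sorted array is [4, 9, 19, 19, 25, 29].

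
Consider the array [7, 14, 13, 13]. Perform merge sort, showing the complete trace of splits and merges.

Merge sort trace:

Split: [7, 14, 13, 13] -> [7, 14] and [13, 13]
  Split: [7, 14] -> [7] and [14]
  Merge: [7] + [14] -> [7, 14]
  Split: [13, 13] -> [13] and [13]
  Merge: [13] + [13] -> [13, 13]
Merge: [7, 14] + [13, 13] -> [7, 13, 13, 14]

Final sorted array: [7, 13, 13, 14]

The merge sort proceeds by recursively splitting the array and merging sorted halves.
After all merges, the sorted array is [7, 13, 13, 14].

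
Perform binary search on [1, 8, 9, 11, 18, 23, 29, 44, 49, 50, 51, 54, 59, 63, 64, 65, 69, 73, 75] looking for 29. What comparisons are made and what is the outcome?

Binary search for 29 in [1, 8, 9, 11, 18, 23, 29, 44, 49, 50, 51, 54, 59, 63, 64, 65, 69, 73, 75]:

lo=0, hi=18, mid=9, arr[mid]=50 -> 50 > 29, search left half
lo=0, hi=8, mid=4, arr[mid]=18 -> 18 < 29, search right half
lo=5, hi=8, mid=6, arr[mid]=29 -> Found target at index 6!

Binary search finds 29 at index 6 after 3 comparisons. The search repeatedly halves the search space by comparing with the middle element.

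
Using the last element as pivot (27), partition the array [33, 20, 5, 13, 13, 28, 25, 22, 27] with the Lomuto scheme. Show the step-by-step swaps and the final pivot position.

Lomuto partition with pivot = 27:

Initial array: [33, 20, 5, 13, 13, 28, 25, 22, 27]

arr[0]=33 > 27: no swap
arr[1]=20 <= 27: swap with position 0, array becomes [20, 33, 5, 13, 13, 28, 25, 22, 27]
arr[2]=5 <= 27: swap with position 1, array becomes [20, 5, 33, 13, 13, 28, 25, 22, 27]
arr[3]=13 <= 27: swap with position 2, array becomes [20, 5, 13, 33, 13, 28, 25, 22, 27]
arr[4]=13 <= 27: swap with position 3, array becomes [20, 5, 13, 13, 33, 28, 25, 22, 27]
arr[5]=28 > 27: no swap
arr[6]=25 <= 27: swap with position 4, array becomes [20, 5, 13, 13, 25, 28, 33, 22, 27]
arr[7]=22 <= 27: swap with position 5, array becomes [20, 5, 13, 13, 25, 22, 33, 28, 27]

Place pivot at position 6: [20, 5, 13, 13, 25, 22, 27, 28, 33]
Pivot position: 6

After partitioning with pivot 27, the array becomes [20, 5, 13, 13, 25, 22, 27, 28, 33]. The pivot is placed at index 6. All elements to the left of the pivot are <= 27, and all elements to the right are > 27.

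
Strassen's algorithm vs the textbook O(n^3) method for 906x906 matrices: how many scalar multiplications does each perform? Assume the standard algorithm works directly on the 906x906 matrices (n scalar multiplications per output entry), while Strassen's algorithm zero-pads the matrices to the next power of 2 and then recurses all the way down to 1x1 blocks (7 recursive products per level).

Matrix multiplication for 906x906 matrices:

Strassen's algorithm requires power-of-2 dimensions. Pad 906x906 to 1024x1024 (next power of 2).

Standard algorithm: 906^3 = 743677416 multiplications
Strassen's algorithm: 7^(log2(1024)) = 7^10 = 282475249 multiplications
Savings: 743677416 - 282475249 = 461202167 multiplications

Standard: 743677416 multiplications (906^3). Strassen: 282475249 multiplications (7^10, after padding to 1024x1024). Strassen reduces 8 recursive multiplications to 7 at each level.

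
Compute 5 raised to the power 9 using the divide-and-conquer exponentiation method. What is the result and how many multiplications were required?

Computing 5^9 by squaring (build up from 5^1; each line after the first costs one multiplication):

5^1 = 5
5^2 = (5^1)^2 = 5^2 = 25
5^4 = (5^2)^2 = 25^2 = 625
5^8 = (5^4)^2 = 625^2 = 390625
5^9 = 5 * 5^8 = 5 * 390625 = 1953125

Result: 1953125
Multiplications needed: 4 (4 lines after 5^1)

5^9 = 1953125. Using exponentiation by squaring, this requires 4 multiplications. The key idea: if the exponent is even, square the half-power; if odd, multiply by the base once.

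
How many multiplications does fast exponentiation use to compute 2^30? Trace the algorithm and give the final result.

Computing 2^30 by squaring (build up from 2^1; each line after the first costs one multiplication):

2^1 = 2
2^2 = (2^1)^2 = 2^2 = 4
2^3 = 2 * 2^2 = 2 * 4 = 8
2^6 = (2^3)^2 = 8^2 = 64
2^7 = 2 * 2^6 = 2 * 64 = 128
2^14 = (2^7)^2 = 128^2 = 16384
2^15 = 2 * 2^14 = 2 * 16384 = 32768
2^30 = (2^15)^2 = 32768^2 = 1073741824

Result: 1073741824
Multiplications needed: 7 (7 lines after 2^1)

2^30 = 1073741824. Using exponentiation by squaring, this requires 7 multiplications. The key idea: if the exponent is even, square the half-power; if odd, multiply by the base once.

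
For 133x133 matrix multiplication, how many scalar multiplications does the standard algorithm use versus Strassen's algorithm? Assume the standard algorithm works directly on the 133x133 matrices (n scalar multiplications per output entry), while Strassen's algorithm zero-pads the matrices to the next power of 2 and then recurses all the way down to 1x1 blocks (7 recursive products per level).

Matrix multiplication for 133x133 matrices:

Strassen's algorithm requires power-of-2 dimensions. Pad 133x133 to 256x256 (next power of 2).

Standard algorithm: 133^3 = 2352637 multiplications
Strassen's algorithm: 7^(log2(256)) = 7^8 = 5764801 multiplications
Difference: 2352637 - 5764801 = -3412164 (Strassen uses MORE here due to padding overhead — for small or just-over-power-of-2 n, padding can outweigh the per-level savings)

Standard: 2352637 multiplications (133^3). Strassen: 5764801 multiplications (7^8, after padding to 256x256). Strassen reduces 8 recursive multiplications to 7 at each level.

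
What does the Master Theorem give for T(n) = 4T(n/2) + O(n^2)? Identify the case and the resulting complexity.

Master Theorem for T(n) = 4T(n/2) + O(n^2):

a = 4, b = 2, c = 2
log_b(a) = log_2(4) = 2.0000

Case 2: c = 2 = log_2(4) = 2.0000
T(n) = O(n^2 log n) = O(n^2 log n)

For T(n) = 4T(n/2) + O(n^2): log_2(4) = 2.0000. This is Case 2 of the Master Theorem (c = log_b(a), equal work at all levels), giving O(n^2 log n).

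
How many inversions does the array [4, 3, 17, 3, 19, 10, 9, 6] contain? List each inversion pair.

Finding inversions in [4, 3, 17, 3, 19, 10, 9, 6]:

(0, 1): arr[0]=4 > arr[1]=3
(0, 3): arr[0]=4 > arr[3]=3
(2, 3): arr[2]=17 > arr[3]=3
(2, 5): arr[2]=17 > arr[5]=10
(2, 6): arr[2]=17 > arr[6]=9
(2, 7): arr[2]=17 > arr[7]=6
(4, 5): arr[4]=19 > arr[5]=10
(4, 6): arr[4]=19 > arr[6]=9
(4, 7): arr[4]=19 > arr[7]=6
(5, 6): arr[5]=10 > arr[6]=9
(5, 7): arr[5]=10 > arr[7]=6
(6, 7): arr[6]=9 > arr[7]=6

Total inversions: 12

The array has 12 inversion(s): (0,1), (0,3), (2,3), (2,5), (2,6), (2,7), (4,5), (4,6), (4,7), (5,6), (5,7), (6,7). Each pair (i,j) satisfies i < j and arr[i] > arr[j].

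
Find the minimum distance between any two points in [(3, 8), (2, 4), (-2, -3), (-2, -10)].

Computing all pairwise distances among 4 points:

d((3, 8), (2, 4)) = 4.1231 <-- minimum
d((3, 8), (-2, -3)) = 12.083
d((3, 8), (-2, -10)) = 18.6815
d((2, 4), (-2, -3)) = 8.0623
d((2, 4), (-2, -10)) = 14.5602
d((-2, -3), (-2, -10)) = 7.0

Closest pair: (3, 8) and (2, 4) with distance 4.1231

The closest pair is (3, 8) and (2, 4) with Euclidean distance 4.1231. For 4 points, brute-force pairwise comparison is shown above. For large n, the divide-and-conquer algorithm (sort by x, recurse on halves, check the dividing strip) achieves O(n log n).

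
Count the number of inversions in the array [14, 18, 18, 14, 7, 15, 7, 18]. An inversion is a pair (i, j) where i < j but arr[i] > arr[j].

Finding inversions in [14, 18, 18, 14, 7, 15, 7, 18]:

(0, 4): arr[0]=14 > arr[4]=7
(0, 6): arr[0]=14 > arr[6]=7
(1, 3): arr[1]=18 > arr[3]=14
(1, 4): arr[1]=18 > arr[4]=7
(1, 5): arr[1]=18 > arr[5]=15
(1, 6): arr[1]=18 > arr[6]=7
(2, 3): arr[2]=18 > arr[3]=14
(2, 4): arr[2]=18 > arr[4]=7
(2, 5): arr[2]=18 > arr[5]=15
(2, 6): arr[2]=18 > arr[6]=7
(3, 4): arr[3]=14 > arr[4]=7
(3, 6): arr[3]=14 > arr[6]=7
(5, 6): arr[5]=15 > arr[6]=7

Total inversions: 13

The array has 13 inversion(s): (0,4), (0,6), (1,3), (1,4), (1,5), (1,6), (2,3), (2,4), (2,5), (2,6), (3,4), (3,6), (5,6). Each pair (i,j) satisfies i < j and arr[i] > arr[j].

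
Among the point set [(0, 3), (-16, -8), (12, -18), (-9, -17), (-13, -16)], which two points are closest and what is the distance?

Computing all pairwise distances among 5 points:

d((0, 3), (-16, -8)) = 19.4165
d((0, 3), (12, -18)) = 24.1868
d((0, 3), (-9, -17)) = 21.9317
d((0, 3), (-13, -16)) = 23.0217
d((-16, -8), (12, -18)) = 29.7321
d((-16, -8), (-9, -17)) = 11.4018
d((-16, -8), (-13, -16)) = 8.544
d((12, -18), (-9, -17)) = 21.0238
d((12, -18), (-13, -16)) = 25.0799
d((-9, -17), (-13, -16)) = 4.1231 <-- minimum

Closest pair: (-9, -17) and (-13, -16) with distance 4.1231

The closest pair is (-9, -17) and (-13, -16) with Euclidean distance 4.1231. For 5 points, brute-force pairwise comparison is shown above. For large n, the divide-and-conquer algorithm (sort by x, recurse on halves, check the dividing strip) achieves O(n log n).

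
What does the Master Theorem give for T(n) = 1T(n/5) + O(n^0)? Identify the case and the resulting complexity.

Master Theorem for T(n) = 1T(n/5) + O(n^0):

a = 1, b = 5, c = 0
log_b(a) = log_5(1) = 0.0000

Case 2: c = 0 = log_5(1) = 0.0000
T(n) = O(n^0 log n) = O(log n)

For T(n) = 1T(n/5) + O(n^0): log_5(1) = 0.0000. This is Case 2 of the Master Theorem (c = log_b(a), equal work at all levels), giving O(log n).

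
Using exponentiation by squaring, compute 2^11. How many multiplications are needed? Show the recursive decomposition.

Computing 2^11 by squaring (build up from 2^1; each line after the first costs one multiplication):

2^1 = 2
2^2 = (2^1)^2 = 2^2 = 4
2^4 = (2^2)^2 = 4^2 = 16
2^5 = 2 * 2^4 = 2 * 16 = 32
2^10 = (2^5)^2 = 32^2 = 1024
2^11 = 2 * 2^10 = 2 * 1024 = 2048

Result: 2048
Multiplications needed: 5 (5 lines after 2^1)

2^11 = 2048. Using exponentiation by squaring, this requires 5 multiplications. The key idea: if the exponent is even, square the half-power; if odd, multiply by the base once.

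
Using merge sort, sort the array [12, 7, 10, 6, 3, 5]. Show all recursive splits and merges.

Merge sort trace:

Split: [12, 7, 10, 6, 3, 5] -> [12, 7, 10] and [6, 3, 5]
  Split: [12, 7, 10] -> [12] and [7, 10]
    Split: [7, 10] -> [7] and [10]
    Merge: [7] + [10] -> [7, 10]
  Merge: [12] + [7, 10] -> [7, 10, 12]
  Split: [6, 3, 5] -> [6] and [3, 5]
    Split: [3, 5] -> [3] and [5]
    Merge: [3] + [5] -> [3, 5]
  Merge: [6] + [3, 5] -> [3, 5, 6]
Merge: [7, 10, 12] + [3, 5, 6] -> [3, 5, 6, 7, 10, 12]

Final sorted array: [3, 5, 6, 7, 10, 12]

The merge sort proceeds by recursively splitting the array and merging sorted halves.
After all merges, the sorted array is [3, 5, 6, 7, 10, 12].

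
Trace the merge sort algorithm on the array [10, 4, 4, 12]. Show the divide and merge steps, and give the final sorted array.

Merge sort trace:

Split: [10, 4, 4, 12] -> [10, 4] and [4, 12]
  Split: [10, 4] -> [10] and [4]
  Merge: [10] + [4] -> [4, 10]
  Split: [4, 12] -> [4] and [12]
  Merge: [4] + [12] -> [4, 12]
Merge: [4, 10] + [4, 12] -> [4, 4, 10, 12]

Final sorted array: [4, 4, 10, 12]

The merge sort proceeds by recursively splitting the array and merging sorted halves.
After all merges, the sorted array is [4, 4, 10, 12].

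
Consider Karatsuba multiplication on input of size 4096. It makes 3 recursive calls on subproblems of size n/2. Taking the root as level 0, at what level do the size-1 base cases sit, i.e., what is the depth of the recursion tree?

For divide and conquer with division factor 2:

Problem sizes at each level:
Level 0: 4096
Level 1: 2048
Level 2: 1024
Level 3: 512
Level 4: 256
Level 5: 128
Level 6: 64
Level 7: 32
Level 8: 16
Level 9: 8
Level 10: 4
Level 11: 2
Level 12: 1

The root is level 0 and the size-1 base case is level 12 (the tree spans levels 0 through 12, i.e. 13 levels counting the root), so the depth is the number of divisions: log_2(4096) = 12

The recursion tree depth is log_2(4096) = 12. At each level, the problem size is divided by 2, so it takes 12 divisions to reduce to a base case of size 1. The algorithm makes 3 recursive calls at each level.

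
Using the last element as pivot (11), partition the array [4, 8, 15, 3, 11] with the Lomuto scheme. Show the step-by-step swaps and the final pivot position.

Lomuto partition with pivot = 11:

Initial array: [4, 8, 15, 3, 11]

arr[0]=4 <= 11: swap with position 0, array becomes [4, 8, 15, 3, 11]
arr[1]=8 <= 11: swap with position 1, array becomes [4, 8, 15, 3, 11]
arr[2]=15 > 11: no swap
arr[3]=3 <= 11: swap with position 2, array becomes [4, 8, 3, 15, 11]

Place pivot at position 3: [4, 8, 3, 11, 15]
Pivot position: 3

After partitioning with pivot 11, the array becomes [4, 8, 3, 11, 15]. The pivot is placed at index 3. All elements to the left of the pivot are <= 11, and all elements to the right are > 11.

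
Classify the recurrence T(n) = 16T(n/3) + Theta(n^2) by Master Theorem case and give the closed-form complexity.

Master Theorem for T(n) = 16T(n/3) + O(n^2):

a = 16, b = 3, c = 2
log_b(a) = log_3(16) = 2.5237

Case 1: c = 2 < log_3(16) = 2.5237
T(n) = O(n^(log_3 16))

For T(n) = 16T(n/3) + O(n^2): log_3(16) = 2.5237. This is Case 1 of the Master Theorem (c < log_b(a), work dominated by leaves), giving O(n^(log_3 16)).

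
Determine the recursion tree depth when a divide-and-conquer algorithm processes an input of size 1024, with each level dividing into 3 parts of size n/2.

For divide and conquer with division factor 2:

Problem sizes at each level:
Level 0: 1024
Level 1: 512
Level 2: 256
Level 3: 128
Level 4: 64
Level 5: 32
Level 6: 16
Level 7: 8
Level 8: 4
Level 9: 2
Level 10: 1

The root is level 0 and the size-1 base case is level 10 (the tree spans levels 0 through 10, i.e. 11 levels counting the root), so the depth is the number of divisions: log_2(1024) = 10

The recursion tree depth is log_2(1024) = 10. At each level, the problem size is divided by 2, so it takes 10 divisions to reduce to a base case of size 1. The algorithm makes 3 recursive calls at each level.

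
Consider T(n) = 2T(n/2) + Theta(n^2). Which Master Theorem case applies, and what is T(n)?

Master Theorem for T(n) = 2T(n/2) + O(n^2):

a = 2, b = 2, c = 2
log_b(a) = log_2(2) = 1.0000

Case 3: c = 2 > log_2(2) = 1.0000
T(n) = O(n^2) = O(n^2)

For T(n) = 2T(n/2) + O(n^2): log_2(2) = 1.0000. This is Case 3 of the Master Theorem (c > log_b(a), work dominated by root), giving O(n^2).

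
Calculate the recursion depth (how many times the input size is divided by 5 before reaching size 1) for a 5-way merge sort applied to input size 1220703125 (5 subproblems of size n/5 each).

For divide and conquer with division factor 5:

Problem sizes at each level:
Level 0: 1220703125
Level 1: 244140625
Level 2: 48828125
Level 3: 9765625
Level 4: 1953125
Level 5: 390625
Level 6: 78125
Level 7: 15625
Level 8: 3125
Level 9: 625
Level 10: 125
Level 11: 25
Level 12: 5
Level 13: 1

The root is level 0 and the size-1 base case is level 13 (the tree spans levels 0 through 13, i.e. 14 levels counting the root), so the depth is the number of divisions: log_5(1220703125) = 13

The recursion tree depth is log_5(1220703125) = 13. At each level, the problem size is divided by 5, so it takes 13 divisions to reduce to a base case of size 1. The algorithm makes 5 recursive calls at each level.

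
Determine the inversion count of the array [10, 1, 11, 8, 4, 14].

Finding inversions in [10, 1, 11, 8, 4, 14]:

(0, 1): arr[0]=10 > arr[1]=1
(0, 3): arr[0]=10 > arr[3]=8
(0, 4): arr[0]=10 > arr[4]=4
(2, 3): arr[2]=11 > arr[3]=8
(2, 4): arr[2]=11 > arr[4]=4
(3, 4): arr[3]=8 > arr[4]=4

Total inversions: 6

The array has 6 inversion(s): (0,1), (0,3), (0,4), (2,3), (2,4), (3,4). Each pair (i,j) satisfies i < j and arr[i] > arr[j].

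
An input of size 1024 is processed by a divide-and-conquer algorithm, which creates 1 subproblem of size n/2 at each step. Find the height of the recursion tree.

For divide and conquer with division factor 2:

Problem sizes at each level:
Level 0: 1024
Level 1: 512
Level 2: 256
Level 3: 128
Level 4: 64
Level 5: 32
Level 6: 16
Level 7: 8
Level 8: 4
Level 9: 2
Level 10: 1

The root is level 0 and the size-1 base case is level 10 (the tree spans levels 0 through 10, i.e. 11 levels counting the root), so the depth is the number of divisions: log_2(1024) = 10

The recursion tree depth is log_2(1024) = 10. At each level, the problem size is divided by 2, so it takes 10 divisions to reduce to a base case of size 1. The algorithm makes 1 recursive call at each level.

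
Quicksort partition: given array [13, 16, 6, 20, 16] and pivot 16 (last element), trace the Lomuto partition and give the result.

Lomuto partition with pivot = 16:

Initial array: [13, 16, 6, 20, 16]

arr[0]=13 <= 16: swap with position 0, array becomes [13, 16, 6, 20, 16]
arr[1]=16 <= 16: swap with position 1, array becomes [13, 16, 6, 20, 16]
arr[2]=6 <= 16: swap with position 2, array becomes [13, 16, 6, 20, 16]
arr[3]=20 > 16: no swap

Place pivot at position 3: [13, 16, 6, 16, 20]
Pivot position: 3

After partitioning with pivot 16, the array becomes [13, 16, 6, 16, 20]. The pivot is placed at index 3. All elements to the left of the pivot are <= 16, and all elements to the right are > 16.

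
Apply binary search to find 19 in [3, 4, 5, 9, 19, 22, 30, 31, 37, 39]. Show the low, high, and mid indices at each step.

Binary search for 19 in [3, 4, 5, 9, 19, 22, 30, 31, 37, 39]:

lo=0, hi=9, mid=4, arr[mid]=19 -> Found target at index 4!

Binary search finds 19 at index 4 after 1 comparisons. The search repeatedly halves the search space by comparing with the middle element.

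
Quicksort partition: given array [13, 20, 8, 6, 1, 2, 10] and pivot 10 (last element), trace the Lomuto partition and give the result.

Lomuto partition with pivot = 10:

Initial array: [13, 20, 8, 6, 1, 2, 10]

arr[0]=13 > 10: no swap
arr[1]=20 > 10: no swap
arr[2]=8 <= 10: swap with position 0, array becomes [8, 20, 13, 6, 1, 2, 10]
arr[3]=6 <= 10: swap with position 1, array becomes [8, 6, 13, 20, 1, 2, 10]
arr[4]=1 <= 10: swap with position 2, array becomes [8, 6, 1, 20, 13, 2, 10]
arr[5]=2 <= 10: swap with position 3, array becomes [8, 6, 1, 2, 13, 20, 10]

Place pivot at position 4: [8, 6, 1, 2, 10, 20, 13]
Pivot position: 4

After partitioning with pivot 10, the array becomes [8, 6, 1, 2, 10, 20, 13]. The pivot is placed at index 4. All elements to the left of the pivot are <= 10, and all elements to the right are > 10.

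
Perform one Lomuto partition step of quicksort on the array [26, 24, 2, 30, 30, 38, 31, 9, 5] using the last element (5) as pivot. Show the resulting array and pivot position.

Lomuto partition with pivot = 5:

Initial array: [26, 24, 2, 30, 30, 38, 31, 9, 5]

arr[0]=26 > 5: no swap
arr[1]=24 > 5: no swap
arr[2]=2 <= 5: swap with position 0, array becomes [2, 24, 26, 30, 30, 38, 31, 9, 5]
arr[3]=30 > 5: no swap
arr[4]=30 > 5: no swap
arr[5]=38 > 5: no swap
arr[6]=31 > 5: no swap
arr[7]=9 > 5: no swap

Place pivot at position 1: [2, 5, 26, 30, 30, 38, 31, 9, 24]
Pivot position: 1

After partitioning with pivot 5, the array becomes [2, 5, 26, 30, 30, 38, 31, 9, 24]. The pivot is placed at index 1. All elements to the left of the pivot are <= 5, and all elements to the right are > 5.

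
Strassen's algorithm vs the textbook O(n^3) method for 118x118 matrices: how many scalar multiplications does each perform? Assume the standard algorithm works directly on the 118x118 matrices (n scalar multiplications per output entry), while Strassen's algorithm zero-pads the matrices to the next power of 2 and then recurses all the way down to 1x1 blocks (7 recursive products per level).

Matrix multiplication for 118x118 matrices:

Strassen's algorithm requires power-of-2 dimensions. Pad 118x118 to 128x128 (next power of 2).

Standard algorithm: 118^3 = 1643032 multiplications
Strassen's algorithm: 7^(log2(128)) = 7^7 = 823543 multiplications
Savings: 1643032 - 823543 = 819489 multiplications

Standard: 1643032 multiplications (118^3). Strassen: 823543 multiplications (7^7, after padding to 128x128). Strassen reduces 8 recursive multiplications to 7 at each level.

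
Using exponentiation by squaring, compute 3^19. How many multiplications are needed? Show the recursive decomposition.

Computing 3^19 by squaring (build up from 3^1; each line after the first costs one multiplication):

3^1 = 3
3^2 = (3^1)^2 = 3^2 = 9
3^4 = (3^2)^2 = 9^2 = 81
3^8 = (3^4)^2 = 81^2 = 6561
3^9 = 3 * 3^8 = 3 * 6561 = 19683
3^18 = (3^9)^2 = 19683^2 = 387420489
3^19 = 3 * 3^18 = 3 * 387420489 = 1162261467

Result: 1162261467
Multiplications needed: 6 (6 lines after 3^1)

3^19 = 1162261467. Using exponentiation by squaring, this requires 6 multiplications. The key idea: if the exponent is even, square the half-power; if odd, multiply by the base once.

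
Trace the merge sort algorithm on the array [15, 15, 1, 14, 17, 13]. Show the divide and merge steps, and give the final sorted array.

Merge sort trace:

Split: [15, 15, 1, 14, 17, 13] -> [15, 15, 1] and [14, 17, 13]
  Split: [15, 15, 1] -> [15] and [15, 1]
    Split: [15, 1] -> [15] and [1]
    Merge: [15] + [1] -> [1, 15]
  Merge: [15] + [1, 15] -> [1, 15, 15]
  Split: [14, 17, 13] -> [14] and [17, 13]
    Split: [17, 13] -> [17] and [13]
    Merge: [17] + [13] -> [13, 17]
  Merge: [14] + [13, 17] -> [13, 14, 17]
Merge: [1, 15, 15] + [13, 14, 17] -> [1, 13, 14, 15, 15, 17]

Final sorted array: [1, 13, 14, 15, 15, 17]

The merge sort proceeds by recursively splitting the array and merging sorted halves.
After all merges, the sorted array is [1, 13, 14, 15, 15, 17].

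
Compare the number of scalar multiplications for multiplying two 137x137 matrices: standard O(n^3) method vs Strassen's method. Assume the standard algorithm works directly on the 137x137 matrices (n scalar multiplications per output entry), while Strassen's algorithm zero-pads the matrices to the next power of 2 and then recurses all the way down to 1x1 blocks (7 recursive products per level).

Matrix multiplication for 137x137 matrices:

Strassen's algorithm requires power-of-2 dimensions. Pad 137x137 to 256x256 (next power of 2).

Standard algorithm: 137^3 = 2571353 multiplications
Strassen's algorithm: 7^(log2(256)) = 7^8 = 5764801 multiplications
Difference: 2571353 - 5764801 = -3193448 (Strassen uses MORE here due to padding overhead — for small or just-over-power-of-2 n, padding can outweigh the per-level savings)

Standard: 2571353 multiplications (137^3). Strassen: 5764801 multiplications (7^8, after padding to 256x256). Strassen reduces 8 recursive multiplications to 7 at each level.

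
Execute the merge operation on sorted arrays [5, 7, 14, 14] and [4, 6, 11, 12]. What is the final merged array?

Merging process:

Compare 5 vs 4: take 4 from right. Merged: [4]
Compare 5 vs 6: take 5 from left. Merged: [4, 5]
Compare 7 vs 6: take 6 from right. Merged: [4, 5, 6]
Compare 7 vs 11: take 7 from left. Merged: [4, 5, 6, 7]
Compare 14 vs 11: take 11 from right. Merged: [4, 5, 6, 7, 11]
Compare 14 vs 12: take 12 from right. Merged: [4, 5, 6, 7, 11, 12]
Append remaining from left: [14, 14]. Merged: [4, 5, 6, 7, 11, 12, 14, 14]

Final merged array: [4, 5, 6, 7, 11, 12, 14, 14]
Total comparisons: 6

The merged array is [4, 5, 6, 7, 11, 12, 14, 14], requiring 6 comparisons. The merge step runs in O(n) time where n is the total number of elements.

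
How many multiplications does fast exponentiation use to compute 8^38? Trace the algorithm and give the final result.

Computing 8^38 by squaring (build up from 8^1; each line after the first costs one multiplication):

8^1 = 8
8^2 = (8^1)^2 = 8^2 = 64
8^4 = (8^2)^2 = 64^2 = 4096
8^8 = (8^4)^2 = 4096^2 = 16777216
8^9 = 8 * 8^8 = 8 * 16777216 = 134217728
8^18 = (8^9)^2 = 134217728^2 = 18014398509481984
8^19 = 8 * 8^18 = 8 * 18014398509481984 = 144115188075855872
8^38 = (8^19)^2 = 144115188075855872^2 = 20769187434139310514121985316880384

Result: 20769187434139310514121985316880384
Multiplications needed: 7 (7 lines after 8^1)

8^38 = 20769187434139310514121985316880384. Using exponentiation by squaring, this requires 7 multiplications. The key idea: if the exponent is even, square the half-power; if odd, multiply by the base once.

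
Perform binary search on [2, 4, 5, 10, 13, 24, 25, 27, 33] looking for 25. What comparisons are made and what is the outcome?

Binary search for 25 in [2, 4, 5, 10, 13, 24, 25, 27, 33]:

lo=0, hi=8, mid=4, arr[mid]=13 -> 13 < 25, search right half
lo=5, hi=8, mid=6, arr[mid]=25 -> Found target at index 6!

Binary search finds 25 at index 6 after 2 comparisons. The search repeatedly halves the search space by comparing with the middle element.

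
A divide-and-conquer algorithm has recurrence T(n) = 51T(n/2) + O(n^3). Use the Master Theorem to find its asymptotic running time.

Master Theorem for T(n) = 51T(n/2) + O(n^3):

a = 51, b = 2, c = 3
log_b(a) = log_2(51) = 5.6724

Case 1: c = 3 < log_2(51) = 5.6724
T(n) = O(n^(log_2 51))

For T(n) = 51T(n/2) + O(n^3): log_2(51) = 5.6724. This is Case 1 of the Master Theorem (c < log_b(a), work dominated by leaves), giving O(n^(log_2 51)).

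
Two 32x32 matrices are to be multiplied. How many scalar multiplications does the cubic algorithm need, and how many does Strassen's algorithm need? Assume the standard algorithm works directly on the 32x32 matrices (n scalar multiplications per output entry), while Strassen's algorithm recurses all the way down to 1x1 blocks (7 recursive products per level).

Matrix multiplication for 32x32 matrices:

Standard algorithm: 32^3 = 32768 multiplications
Strassen's algorithm: 7^(log2(32)) = 7^5 = 16807 multiplications
Savings: 32768 - 16807 = 15961 multiplications

Standard: 32768 multiplications (32^3). Strassen: 16807 multiplications (7^5). Strassen reduces 8 recursive multiplications to 7 at each level.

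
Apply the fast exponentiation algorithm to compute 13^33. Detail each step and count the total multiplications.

Computing 13^33 by squaring (build up from 13^1; each line after the first costs one multiplication):

13^1 = 13
13^2 = (13^1)^2 = 13^2 = 169
13^4 = (13^2)^2 = 169^2 = 28561
13^8 = (13^4)^2 = 28561^2 = 815730721
13^16 = (13^8)^2 = 815730721^2 = 665416609183179841
13^32 = (13^16)^2 = 665416609183179841^2 = 442779263776840698304313192148785281
13^33 = 13 * 13^32 = 13 * 442779263776840698304313192148785281 = 5756130429098929077956071497934208653

Result: 5756130429098929077956071497934208653
Multiplications needed: 6 (6 lines after 13^1)

13^33 = 5756130429098929077956071497934208653. Using exponentiation by squaring, this requires 6 multiplications. The key idea: if the exponent is even, square the half-power; if odd, multiply by the base once.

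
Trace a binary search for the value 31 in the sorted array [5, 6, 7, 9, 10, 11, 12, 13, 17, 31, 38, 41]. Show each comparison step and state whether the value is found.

Binary search for 31 in [5, 6, 7, 9, 10, 11, 12, 13, 17, 31, 38, 41]:

lo=0, hi=11, mid=5, arr[mid]=11 -> 11 < 31, search right half
lo=6, hi=11, mid=8, arr[mid]=17 -> 17 < 31, search right half
lo=9, hi=11, mid=10, arr[mid]=38 -> 38 > 31, search left half
lo=9, hi=9, mid=9, arr[mid]=31 -> Found target at index 9!

Binary search finds 31 at index 9 after 4 comparisons. The search repeatedly halves the search space by comparing with the middle element.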